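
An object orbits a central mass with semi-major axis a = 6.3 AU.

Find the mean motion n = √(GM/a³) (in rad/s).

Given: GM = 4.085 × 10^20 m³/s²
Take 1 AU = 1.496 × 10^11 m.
a = 6.3 AU = 9.4248 × 10^11 m
GM = 4.085 × 10^20 m³/s²
a³ = 8.37175 × 10^35 m³
GM/a³ = (4.085 × 10^20) / (8.37175 × 10^35) = 4.8795 × 10^-16 s⁻²
n = √(GM/a³) = 2.20896 × 10^-8 rad/s ≈ 2.209 × 10^-8 rad/s

Final answer: n = 2.209 × 10^-8 rad/s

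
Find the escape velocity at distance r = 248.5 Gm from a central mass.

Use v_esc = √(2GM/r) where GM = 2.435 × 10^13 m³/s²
r = 248.5 Gm = 2.485 × 10^11 m
GM = 2.435 × 10^13 m³/s²
2GM/r = 2 × (2.435 × 10^13) / (2.485 × 10^11) = 195.976 m²/s²
v_esc = √(2GM/r) = 13.9991 m/s ≈ 14 m/s

Final answer: 14 m/s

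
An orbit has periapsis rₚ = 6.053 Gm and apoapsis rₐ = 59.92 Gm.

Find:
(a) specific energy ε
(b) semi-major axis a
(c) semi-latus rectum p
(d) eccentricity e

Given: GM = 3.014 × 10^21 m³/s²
rₚ = 6.053 Gm = 6.053 × 10^9 m
rₐ = 59.92 Gm = 5.992 × 10^10 m
GM = 3.014 × 10^21 m³/s²
a = (rₚ + rₐ)/2 = 3.29865 × 10^10 m
e = (rₐ − rₚ)/(rₐ + rₚ) = (5.3867 × 10^10) / (6.5973 × 10^10) = 0.816501
(a) 2a = 6.5973 × 10^10 m;  ε = −GM/(2a) = -4.56854 × 10^10 J/kg ≈ -45.69 GJ/kg
(b) a = 3.29865 × 10^10 m ≈ 32.99 Gm
(c) 1 − e² = 0.333327;  p = a(1 − e²) = 3.29865 × 10^10 × 0.333327 = 1.09953 × 10^10 m ≈ 11 Gm
(d) e = 0.816501 ≈ 0.8165

Final answer:
(a) specific energy ε = -45.69 GJ/kg
(b) semi-major axis a = 32.99 Gm
(c) semi-latus rectum p = 11 Gm
(d) eccentricity e = 0.8165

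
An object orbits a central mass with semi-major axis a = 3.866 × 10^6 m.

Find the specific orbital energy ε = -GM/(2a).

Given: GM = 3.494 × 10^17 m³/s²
a = 3.866 × 10^6 m
GM = 3.494 × 10^17 m³/s²
2a = 7.732 × 10^6 m
ε = −GM/(2a) = -4.51888 × 10^10 J/kg ≈ -45.19 GJ/kg

Final answer: -45.19 GJ/kg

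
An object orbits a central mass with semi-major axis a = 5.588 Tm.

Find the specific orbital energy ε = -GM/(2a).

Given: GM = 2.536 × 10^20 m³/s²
a = 5.588 Tm = 5.588 × 10^12 m
GM = 2.536 × 10^20 m³/s²
2a = 1.1176 × 10^13 m
ε = −GM/(2a) = -2.26915 × 10^7 J/kg ≈ -22.69 MJ/kg

Final answer: -22.69 MJ/kg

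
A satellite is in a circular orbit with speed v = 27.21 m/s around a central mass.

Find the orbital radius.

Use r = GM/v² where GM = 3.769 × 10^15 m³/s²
v = 27.21 m/s
GM = 3.769 × 10^15 m³/s²
v² = 740.384 m²/s²
r = GM/v² = (3.769 × 10^15) / 740.384 = 5.0906 × 10^12 m ≈ 5.091 Tm

Final answer: 5.091 Tm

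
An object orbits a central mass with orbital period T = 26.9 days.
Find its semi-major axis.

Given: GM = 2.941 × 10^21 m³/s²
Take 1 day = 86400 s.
T = 26.9 days = 2.32416 × 10^6 s
GM = 2.941 × 10^21 m³/s²
Kepler's third law: a³ = GM T² / (4π²)
T² = 5.40172 × 10^12 s²
a³ = (2.941 × 10^21) × (5.40172 × 10^12) / (4π²) = 4.02409 × 10^32 m³
a = (a³)^(1/3) = 7.38282 × 10^10 m ≈ 73.83 Gm

Final answer: 73.83 Gm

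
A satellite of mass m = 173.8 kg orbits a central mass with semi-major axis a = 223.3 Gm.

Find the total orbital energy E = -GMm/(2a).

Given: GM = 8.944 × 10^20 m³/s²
a = 223.3 Gm = 2.233 × 10^11 m
GM = 8.944 × 10^20 m³/s²
2a = 4.466 × 10^11 m
GMm = 8.944 × 10^20 × 173.8 = 1.55447 × 10^23 m³·kg/s²
E = −GMm/(2a) = -3.48067 × 10^11 J ≈ -348.1 GJ

Final answer: -348.1 GJ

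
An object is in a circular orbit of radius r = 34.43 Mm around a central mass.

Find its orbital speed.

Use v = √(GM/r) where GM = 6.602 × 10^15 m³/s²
r = 34.43 Mm = 3.443 × 10^7 m
GM = 6.602 × 10^15 m³/s²
GM/r = (6.602 × 10^15) / (3.443 × 10^7) = 1.91751 × 10^8 m²/s²
v = √(GM/r) = 13847.4 m/s ≈ 13.85 km/s

Final answer: 13.85 km/s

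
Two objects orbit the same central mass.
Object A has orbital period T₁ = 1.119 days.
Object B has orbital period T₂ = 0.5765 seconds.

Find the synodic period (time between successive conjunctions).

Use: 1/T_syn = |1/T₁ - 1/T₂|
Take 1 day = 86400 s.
T₁ = 1.119 days = 96681.6 s
T₂ = 0.5765 seconds
1/T₁ = 1.03432 × 10^-5 s⁻¹
1/T₂ = 1.73461 s⁻¹
|1/T₁ − 1/T₂| = 1.7346 s⁻¹
T_syn = 1 / |1/T₁ − 1/T₂| = 0.576503 s ≈ 0.5765 seconds

Final answer: T_syn = 0.5765 seconds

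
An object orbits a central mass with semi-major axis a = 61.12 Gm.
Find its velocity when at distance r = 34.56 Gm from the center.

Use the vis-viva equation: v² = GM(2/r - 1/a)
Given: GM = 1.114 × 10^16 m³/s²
a = 61.12 Gm = 6.112 × 10^10 m
r = 34.56 Gm = 3.456 × 10^10 m
GM = 1.114 × 10^16 m³/s²
2/r − 1/a = 5.78704 × 10^-11 − 1.63613 × 10^-11 = 4.15091 × 10^-11 m⁻¹
v² = GM (2/r − 1/a) = 462412 m²/s²
v = 680.008 m/s ≈ 680 m/s

Final answer: 680 m/s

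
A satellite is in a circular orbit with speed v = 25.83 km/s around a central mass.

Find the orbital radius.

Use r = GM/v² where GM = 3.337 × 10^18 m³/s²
v = 25.83 km/s = 25830 m/s
GM = 3.337 × 10^18 m³/s²
v² = 6.67189 × 10^8 m²/s²
r = GM/v² = (3.337 × 10^18) / (6.67189 × 10^8) = 5.00158 × 10^9 m ≈ 5.002 Gm

Final answer: 5.002 Gm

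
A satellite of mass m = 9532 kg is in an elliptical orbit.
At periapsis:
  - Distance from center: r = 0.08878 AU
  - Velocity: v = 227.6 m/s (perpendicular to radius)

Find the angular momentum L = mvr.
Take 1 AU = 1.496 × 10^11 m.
r = 0.08878 AU = 1.32815 × 10^10 m
v = 227.6 m/s
vr = 227.6 × 1.32815 × 10^10 = 3.02287 × 10^12 m²/s
L = m × vr = 9532 × 3.02287 × 10^12 = 2.8814 × 10^16 kg·m²/s ≈ 2.881 × 10^16 kg·m²/s

Final answer: L = 2.881 × 10^16 kg·m²/s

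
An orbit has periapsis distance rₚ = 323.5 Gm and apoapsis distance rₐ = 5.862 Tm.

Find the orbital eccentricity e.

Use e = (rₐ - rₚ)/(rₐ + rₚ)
rₚ = 323.5 Gm = 3.235 × 10^11 m
rₐ = 5.862 Tm = 5.862 × 10^12 m
rₐ − rₚ = 5.5385 × 10^12 m
rₐ + rₚ = 6.1855 × 10^12 m
e = (rₐ − rₚ)/(rₐ + rₚ) = 0.895401

Final answer: e = 0.8954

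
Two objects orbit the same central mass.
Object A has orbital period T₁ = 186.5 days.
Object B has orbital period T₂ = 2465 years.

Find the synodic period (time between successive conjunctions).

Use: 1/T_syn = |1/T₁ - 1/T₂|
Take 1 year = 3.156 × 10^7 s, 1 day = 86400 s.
T₁ = 186.5 days = 1.61136 × 10^7 s
T₂ = 2465 years = 7.77954 × 10^10 s
1/T₁ = 6.20594 × 10^-8 s⁻¹
1/T₂ = 1.28542 × 10^-11 s⁻¹
|1/T₁ − 1/T₂| = 6.20465 × 10^-8 s⁻¹
T_syn = 1 / |1/T₁ − 1/T₂| = 1.61169 × 10^7 s ≈ 186.5 days

Final answer: T_syn = 186.5 days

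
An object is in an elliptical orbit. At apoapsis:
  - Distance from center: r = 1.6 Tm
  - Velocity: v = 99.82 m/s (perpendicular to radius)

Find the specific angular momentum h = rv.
r = 1.6 Tm = 1.6 × 10^12 m
v = 99.82 m/s
h = rv = 1.6 × 10^12 × 99.82 = 1.59712 × 10^14 m²/s ≈ 1.597 × 10^14 m²/s

Final answer: h = 1.597 × 10^14 m²/s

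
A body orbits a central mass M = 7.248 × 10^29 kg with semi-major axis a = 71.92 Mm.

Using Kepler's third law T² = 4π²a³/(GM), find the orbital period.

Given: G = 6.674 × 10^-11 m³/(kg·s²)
M = 7.248 × 10^29 kg
GM = G × M = 6.674 × 10^-11 × 7.248 × 10^29 = 4.83732 × 10^19 m³/s²
a = 71.92 Mm = 7.192 × 10^7 m
a³ = 3.72005 × 10^23 m³
T = 2π √(a³/GM) = 2π √((3.72005 × 10^23) / (4.83732 × 10^19)) = 2π × 87.6945 s
T = 551.001 s ≈ 9.183 minutes

Final answer: 9.183 minutes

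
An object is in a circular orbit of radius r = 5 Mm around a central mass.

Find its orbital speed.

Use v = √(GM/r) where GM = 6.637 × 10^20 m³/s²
r = 5 Mm = 5 × 10^6 m
GM = 6.637 × 10^20 m³/s²
GM/r = (6.637 × 10^20) / (5 × 10^6) = 1.3274 × 10^14 m²/s²
v = √(GM/r) = 1.15213 × 10^7 m/s ≈ 1.152 × 10^4 km/s

Final answer: 1.152 × 10^4 km/s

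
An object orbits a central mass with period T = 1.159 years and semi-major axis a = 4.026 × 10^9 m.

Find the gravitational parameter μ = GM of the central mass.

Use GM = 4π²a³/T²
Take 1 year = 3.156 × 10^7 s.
T = 1.159 years = 3.6578 × 10^7 s
a = 4.026 × 10^9 m
a³ = 6.52561 × 10^28 m³
T² = 1.33795 × 10^15 s²
GM = 4π² × (6.52561 × 10^28) / (1.33795 × 10^15) = 1.92549 × 10^15 m³/s²
GM ≈ 1.925 × 10^15 m³/s²

Final answer: GM = 1.925 × 10^15 m³/s²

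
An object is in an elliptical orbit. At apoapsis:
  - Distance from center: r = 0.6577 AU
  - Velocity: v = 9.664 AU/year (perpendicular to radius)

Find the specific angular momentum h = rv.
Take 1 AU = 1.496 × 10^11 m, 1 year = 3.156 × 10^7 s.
r = 0.6577 AU = 9.83919 × 10^10 m
v = 9.664 AU/year = 45809.1 m/s
h = rv = 9.83919 × 10^10 × 45809.1 = 4.50724 × 10^15 m²/s ≈ 4.507 × 10^15 m²/s

Final answer: h = 4.507 × 10^15 m²/s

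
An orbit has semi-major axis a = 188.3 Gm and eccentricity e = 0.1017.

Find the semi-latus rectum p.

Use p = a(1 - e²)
a = 188.3 Gm = 1.883 × 10^11 m
e = 0.1017,  e² = 0.0103429,  1 − e² = 0.989657
p = a(1 − e²) = 1.883 × 10^11 m × 0.989657 = 1.86352 × 10^11 m ≈ 186.4 Gm

Final answer: p = 186.4 Gm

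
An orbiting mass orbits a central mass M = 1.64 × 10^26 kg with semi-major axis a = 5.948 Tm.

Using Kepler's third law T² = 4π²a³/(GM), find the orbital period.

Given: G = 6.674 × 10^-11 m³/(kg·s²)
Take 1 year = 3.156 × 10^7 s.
M = 1.64 × 10^26 kg
GM = G × M = 6.674 × 10^-11 × 1.64 × 10^26 = 1.09454 × 10^16 m³/s²
a = 5.948 Tm = 5.948 × 10^12 m
a³ = 2.10433 × 10^38 m³
T = 2π √(a³/GM) = 2π √((2.10433 × 10^38) / (1.09454 × 10^16)) = 2π × 1.38657 × 10^11 s
T = 8.71207 × 10^11 s ≈ 2.76 × 10^4 years

Final answer: 2.76 × 10^4 years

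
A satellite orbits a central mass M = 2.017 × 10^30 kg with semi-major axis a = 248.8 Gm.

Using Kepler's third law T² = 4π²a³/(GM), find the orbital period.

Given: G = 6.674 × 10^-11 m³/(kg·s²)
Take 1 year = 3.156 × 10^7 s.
M = 2.017 × 10^30 kg
GM = G × M = 6.674 × 10^-11 × 2.017 × 10^30 = 1.34615 × 10^20 m³/s²
a = 248.8 Gm = 2.488 × 10^11 m
a³ = 1.54011 × 10^34 m³
T = 2π √(a³/GM) = 2π √((1.54011 × 10^34) / (1.34615 × 10^20)) = 2π × 1.06962 × 10^7 s
T = 6.72062 × 10^7 s ≈ 2.129 years

Final answer: 2.129 years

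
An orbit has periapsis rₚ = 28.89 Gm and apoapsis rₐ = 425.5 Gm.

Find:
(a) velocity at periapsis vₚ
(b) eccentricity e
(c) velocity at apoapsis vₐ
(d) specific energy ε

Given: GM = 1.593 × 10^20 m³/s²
rₚ = 28.89 Gm = 2.889 × 10^10 m
rₐ = 425.5 Gm = 4.255 × 10^11 m
GM = 1.593 × 10^20 m³/s²
a = (rₚ + rₐ)/2 = 2.27195 × 10^11 m
e = (rₐ − rₚ)/(rₐ + rₚ) = (3.9661 × 10^11) / (4.5439 × 10^11) = 0.872841
(a) vₚ² = GM (2/rₚ − 1/a) = 1.593 × 10^20 × (6.92281 × 10^-11 − 4.40151 × 10^-12) = 1.03269 × 10^10 m²/s²;  vₚ = 101621 m/s ≈ 101.6 km/s
(b) e = 0.872841 ≈ 0.8728
(c) vₐ² = GM (2/rₐ − 1/a) = 1.593 × 10^20 × (4.70035 × 10^-12 − 4.40151 × 10^-12) = 4.76064 × 10^7 m²/s²;  vₐ = 6899.74 m/s ≈ 6.9 km/s
(d) 2a = 4.5439 × 10^11 m;  ε = −GM/(2a) = -3.5058 × 10^8 J/kg ≈ -350.6 MJ/kg

Final answer:
(a) velocity at periapsis vₚ = 101.6 km/s
(b) eccentricity e = 0.8728
(c) velocity at apoapsis vₐ = 6.9 km/s
(d) specific energy ε = -350.6 MJ/kg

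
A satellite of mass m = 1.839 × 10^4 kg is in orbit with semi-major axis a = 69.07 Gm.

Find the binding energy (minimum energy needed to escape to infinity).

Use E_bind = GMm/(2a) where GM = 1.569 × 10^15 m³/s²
a = 69.07 Gm = 6.907 × 10^10 m
GM = 1.569 × 10^15 m³/s²
m = 1.839 × 10^4 kg
GMm = 1.569 × 10^15 × 18390 = 2.88539 × 10^19 m³·kg/s²
2a = 1.3814 × 10^11 m
E_bind = GMm/(2a) = 2.08874 × 10^8 J ≈ 208.9 MJ

Final answer: 208.9 MJ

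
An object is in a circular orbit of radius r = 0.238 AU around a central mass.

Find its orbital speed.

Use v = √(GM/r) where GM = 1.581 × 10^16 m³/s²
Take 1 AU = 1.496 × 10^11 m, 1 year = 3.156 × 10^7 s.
r = 0.238 AU = 3.56048 × 10^10 m
GM = 1.581 × 10^16 m³/s²
GM/r = (1.581 × 10^16) / (3.56048 × 10^10) = 444041 m²/s²
v = √(GM/r) = 666.364 m/s ≈ 0.1406 AU/year

Final answer: 0.1406 AU/year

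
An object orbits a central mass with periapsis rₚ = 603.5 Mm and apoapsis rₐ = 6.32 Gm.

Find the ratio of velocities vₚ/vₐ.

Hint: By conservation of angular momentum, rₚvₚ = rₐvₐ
rₚ = 603.5 Mm = 6.035 × 10^8 m
rₐ = 6.32 Gm = 6.32 × 10^9 m
rₚvₚ = rₐvₐ  ⇒  vₚ/vₐ = rₐ/rₚ
vₚ/vₐ = (6.32 × 10^9) / (6.035 × 10^8) = 10.4722

Final answer: vₚ/vₐ = 10.47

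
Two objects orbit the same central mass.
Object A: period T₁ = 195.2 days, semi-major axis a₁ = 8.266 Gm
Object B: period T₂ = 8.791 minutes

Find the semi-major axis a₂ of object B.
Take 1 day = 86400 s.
T₁ = 195.2 days = 1.68653 × 10^7 s
T₂ = 8.791 minutes = 527.46 s
a₁ = 8.266 Gm = 8.266 × 10^9 m
Kepler's third law: (T₂/T₁)² = (a₂/a₁)³  ⇒  a₂ = a₁ (T₂/T₁)^(2/3)
T₂/T₁ = 3.12749 × 10^-5
(T₂/T₁)^(2/3) = 0.000992653
a₂ = 8.266 × 10^9 m × 0.000992653 = 8.20527 × 10^6 m ≈ 8.205 Mm

Final answer: a₂ = 8.205 Mm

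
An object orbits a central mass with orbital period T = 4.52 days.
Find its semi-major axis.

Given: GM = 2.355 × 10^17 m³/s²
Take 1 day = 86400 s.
T = 4.52 days = 390528 s
GM = 2.355 × 10^17 m³/s²
Kepler's third law: a³ = GM T² / (4π²)
T² = 1.52512 × 10^11 s²
a³ = (2.355 × 10^17) × (1.52512 × 10^11) / (4π²) = 9.09778 × 10^26 m³
a = (a³)^(1/3) = 9.68973 × 10^8 m ≈ 969 Mm

Final answer: 969 Mm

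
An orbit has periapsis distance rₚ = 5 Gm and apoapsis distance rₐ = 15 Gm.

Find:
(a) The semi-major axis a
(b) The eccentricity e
rₚ = 5 Gm = 5 × 10^9 m
rₐ = 15 Gm = 1.5 × 10^10 m
(a) a = (rₚ + rₐ)/2 = 1 × 10^10 m ≈ 10 Gm
(b) e = (rₐ − rₚ)/(rₐ + rₚ) = (1 × 10^10) / (2 × 10^10) = 0.5

Final answer:
(a) a = 10 Gm
(b) e = 0.5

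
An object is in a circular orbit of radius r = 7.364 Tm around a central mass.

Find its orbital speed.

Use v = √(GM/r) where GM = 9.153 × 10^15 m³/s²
r = 7.364 Tm = 7.364 × 10^12 m
GM = 9.153 × 10^15 m³/s²
GM/r = (9.153 × 10^15) / (7.364 × 10^12) = 1242.94 m²/s²
v = √(GM/r) = 35.2553 m/s ≈ 35.26 m/s

Final answer: 35.26 m/s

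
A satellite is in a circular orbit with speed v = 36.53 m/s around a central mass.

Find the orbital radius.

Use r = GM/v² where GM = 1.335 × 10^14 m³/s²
v = 36.53 m/s
GM = 1.335 × 10^14 m³/s²
v² = 1334.44 m²/s²
r = GM/v² = (1.335 × 10^14) / 1334.44 = 1.00042 × 10^11 m ≈ 100 Gm

Final answer: 100 Gm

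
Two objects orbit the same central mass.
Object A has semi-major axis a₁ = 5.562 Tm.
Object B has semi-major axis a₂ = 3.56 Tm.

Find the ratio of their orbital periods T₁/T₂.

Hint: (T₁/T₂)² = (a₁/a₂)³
a₁ = 5.562 Tm = 5.562 × 10^12 m
a₂ = 3.56 Tm = 3.56 × 10^12 m
a₁/a₂ = 1.56236
T₁/T₂ = (a₁/a₂)^(3/2) = (1.56236)^1.5 = 1.95286

Final answer: T₁/T₂ = 1.953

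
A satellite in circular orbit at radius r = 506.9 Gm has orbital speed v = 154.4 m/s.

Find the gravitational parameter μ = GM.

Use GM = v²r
r = 506.9 Gm = 5.069 × 10^11 m
v = 154.4 m/s
v² = 23839.4 m²/s²
GM = v²r = 23839.4 × 5.069 × 10^11 = 1.20842 × 10^16 m³/s²
GM ≈ 1.208 × 10^16 m³/s²

Final answer: GM = 1.208 × 10^16 m³/s²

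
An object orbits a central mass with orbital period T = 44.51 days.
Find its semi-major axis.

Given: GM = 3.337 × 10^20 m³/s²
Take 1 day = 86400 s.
T = 44.51 days = 3.84566 × 10^6 s
GM = 3.337 × 10^20 m³/s²
Kepler's third law: a³ = GM T² / (4π²)
T² = 1.47891 × 10^13 s²
a³ = (3.337 × 10^20) × (1.47891 × 10^13) / (4π²) = 1.25008 × 10^32 m³
a = (a³)^(1/3) = 5.00011 × 10^10 m ≈ 50 Gm

Final answer: 50 Gm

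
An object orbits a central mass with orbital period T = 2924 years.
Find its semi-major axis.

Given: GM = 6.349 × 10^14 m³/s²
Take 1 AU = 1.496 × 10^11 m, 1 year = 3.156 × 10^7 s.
T = 2924 years = 9.22814 × 10^10 s
GM = 6.349 × 10^14 m³/s²
Kepler's third law: a³ = GM T² / (4π²)
T² = 8.51586 × 10^21 s²
a³ = (6.349 × 10^14) × (8.51586 × 10^21) / (4π²) = 1.36954 × 10^35 m³
a = (a³)^(1/3) = 5.15456 × 10^11 m ≈ 3.446 AU

Final answer: 3.446 AU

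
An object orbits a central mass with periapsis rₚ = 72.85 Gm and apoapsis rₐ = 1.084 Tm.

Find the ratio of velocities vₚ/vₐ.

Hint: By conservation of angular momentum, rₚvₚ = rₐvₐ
rₚ = 72.85 Gm = 7.285 × 10^10 m
rₐ = 1.084 Tm = 1.084 × 10^12 m
rₚvₚ = rₐvₐ  ⇒  vₚ/vₐ = rₐ/rₚ
vₚ/vₐ = (1.084 × 10^12) / (7.285 × 10^10) = 14.8799

Final answer: vₚ/vₐ = 14.88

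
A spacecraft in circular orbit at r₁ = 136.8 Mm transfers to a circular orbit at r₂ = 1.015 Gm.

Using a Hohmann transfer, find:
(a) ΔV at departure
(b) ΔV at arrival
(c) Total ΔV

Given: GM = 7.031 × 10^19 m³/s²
r₁ = 136.8 Mm = 1.368 × 10^8 m
r₂ = 1.015 Gm = 1.015 × 10^9 m
GM = 7.031 × 10^19 m³/s²
Transfer ellipse: a_t = (r₁ + r₂)/2 = 5.759 × 10^8 m
Circular speed at r₁: v₁ = √(GM/r₁) = 716911 m/s
Transfer speed at r₁ (periapsis): v₁ₜ = √(GM(2/r₁ − 1/a_t)) = 951755 m/s
(a) ΔV₁ = v₁ₜ − v₁ = 234843 m/s ≈ 234.8 km/s
Circular speed at r₂: v₂ = √(GM/r₂) = 263194 m/s
Transfer speed at r₂ (apoapsis): v₂ₜ = √(GM(2/r₂ − 1/a_t)) = 128276 m/s
(b) ΔV₂ = v₂ − v₂ₜ = 134918 m/s ≈ 134.9 km/s
(c) ΔV_total = ΔV₁ + ΔV₂ = 369761 m/s ≈ 369.8 km/s

Final answer:
(a) ΔV₁ = 234.8 km/s
(b) ΔV₂ = 134.9 km/s
(c) ΔV_total = 369.8 km/s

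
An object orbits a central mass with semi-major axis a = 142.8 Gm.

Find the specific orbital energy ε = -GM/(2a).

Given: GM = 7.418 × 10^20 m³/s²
a = 142.8 Gm = 1.428 × 10^11 m
GM = 7.418 × 10^20 m³/s²
2a = 2.856 × 10^11 m
ε = −GM/(2a) = -2.59734 × 10^9 J/kg ≈ -2.597 GJ/kg

Final answer: -2.597 GJ/kg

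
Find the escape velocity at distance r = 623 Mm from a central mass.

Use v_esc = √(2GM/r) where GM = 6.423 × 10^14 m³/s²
r = 623 Mm = 6.23 × 10^8 m
GM = 6.423 × 10^14 m³/s²
2GM/r = 2 × (6.423 × 10^14) / (6.23 × 10^8) = 2.06196 × 10^6 m²/s²
v_esc = √(2GM/r) = 1435.95 m/s ≈ 1.436 km/s

Final answer: 1.436 km/s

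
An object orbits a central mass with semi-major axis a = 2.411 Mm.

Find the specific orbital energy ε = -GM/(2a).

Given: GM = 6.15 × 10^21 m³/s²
a = 2.411 Mm = 2.411 × 10^6 m
GM = 6.15 × 10^21 m³/s²
2a = 4.822 × 10^6 m
ε = −GM/(2a) = -1.2754 × 10^15 J/kg ≈ -1.275 × 10^6 GJ/kg

Final answer: -1.275 × 10^6 GJ/kg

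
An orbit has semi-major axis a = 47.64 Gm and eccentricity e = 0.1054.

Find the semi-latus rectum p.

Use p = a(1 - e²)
a = 47.64 Gm = 4.764 × 10^10 m
e = 0.1054,  e² = 0.0111092,  1 − e² = 0.988891
p = a(1 − e²) = 4.764 × 10^10 m × 0.988891 = 4.71108 × 10^10 m ≈ 47.11 Gm

Final answer: p = 47.11 Gm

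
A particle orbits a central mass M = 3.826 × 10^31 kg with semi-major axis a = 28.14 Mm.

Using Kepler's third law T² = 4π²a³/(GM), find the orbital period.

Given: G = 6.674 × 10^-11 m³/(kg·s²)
M = 3.826 × 10^31 kg
GM = G × M = 6.674 × 10^-11 × 3.826 × 10^31 = 2.55347 × 10^21 m³/s²
a = 28.14 Mm = 2.814 × 10^7 m
a³ = 2.22829 × 10^22 m³
T = 2π √(a³/GM) = 2π √((2.22829 × 10^22) / (2.55347 × 10^21)) = 2π × 2.95407 s
T = 18.561 s ≈ 18.56 seconds

Final answer: 18.56 seconds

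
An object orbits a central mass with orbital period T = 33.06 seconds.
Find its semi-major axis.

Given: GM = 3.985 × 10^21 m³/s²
T = 33.06 seconds
GM = 3.985 × 10^21 m³/s²
Kepler's third law: a³ = GM T² / (4π²)
T² = 1092.96 s²
a³ = (3.985 × 10^21) × 1092.96 / (4π²) = 1.10325 × 10^23 m³
a = (a³)^(1/3) = 4.79614 × 10^7 m ≈ 4.796 × 10^7 m

Final answer: 4.796 × 10^7 m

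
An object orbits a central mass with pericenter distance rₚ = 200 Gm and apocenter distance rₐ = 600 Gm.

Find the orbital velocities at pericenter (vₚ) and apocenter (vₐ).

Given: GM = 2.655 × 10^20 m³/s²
rₚ = 200 Gm = 2 × 10^11 m
rₐ = 600 Gm = 6 × 10^11 m
GM = 2.655 × 10^20 m³/s²
a = (rₚ + rₐ)/2 = 4 × 10^11 m
Vis-viva: v² = GM (2/r − 1/a)
vₚ² = 2.655 × 10^20 × (1 × 10^-11 − 2.5 × 10^-12) = 1.99125 × 10^9 m²/s²
vₚ = 44623.4 m/s ≈ 44.62 km/s
vₐ² = 2.655 × 10^20 × (3.33333 × 10^-12 − 2.5 × 10^-12) = 2.2125 × 10^8 m²/s²
vₐ = 14874.5 m/s ≈ 14.87 km/s

Final answer: vₚ = 44.62 km/s, vₐ = 14.87 km/s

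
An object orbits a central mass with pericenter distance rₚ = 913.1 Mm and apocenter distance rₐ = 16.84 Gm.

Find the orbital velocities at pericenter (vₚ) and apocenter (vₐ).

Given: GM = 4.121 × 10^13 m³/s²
rₚ = 913.1 Mm = 9.131 × 10^8 m
rₐ = 16.84 Gm = 1.684 × 10^10 m
GM = 4.121 × 10^13 m³/s²
a = (rₚ + rₐ)/2 = 8.87655 × 10^9 m
Vis-viva: v² = GM (2/r − 1/a)
vₚ² = 4.121 × 10^13 × (2.19034 × 10^-9 − 1.12656 × 10^-10) = 85621.4 m²/s²
vₚ = 292.611 m/s ≈ 292.6 m/s
vₐ² = 4.121 × 10^13 × (1.18765 × 10^-10 − 1.12656 × 10^-10) = 251.73 m²/s²
vₐ = 15.866 m/s ≈ 15.87 m/s

Final answer: vₚ = 292.6 m/s, vₐ = 15.87 m/s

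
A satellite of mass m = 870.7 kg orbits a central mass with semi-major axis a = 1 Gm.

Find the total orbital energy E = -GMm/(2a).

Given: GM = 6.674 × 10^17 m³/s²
a = 1 Gm = 1 × 10^9 m
GM = 6.674 × 10^17 m³/s²
2a = 2 × 10^9 m
GMm = 6.674 × 10^17 × 870.7 = 5.81105 × 10^20 m³·kg/s²
E = −GMm/(2a) = -2.90553 × 10^11 J ≈ -290.6 GJ

Final answer: -290.6 GJ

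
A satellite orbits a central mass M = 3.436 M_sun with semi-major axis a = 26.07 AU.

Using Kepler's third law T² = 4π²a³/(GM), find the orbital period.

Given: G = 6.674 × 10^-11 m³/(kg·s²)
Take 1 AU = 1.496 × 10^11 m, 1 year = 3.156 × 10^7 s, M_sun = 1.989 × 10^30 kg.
M = 3.436 M_sun = 6.8342 × 10^30 kg
GM = G × M = 6.674 × 10^-11 × 6.8342 × 10^30 = 4.56115 × 10^20 m³/s²
a = 26.07 AU = 3.90007 × 10^12 m
a³ = 5.93223 × 10^37 m³
T = 2π √(a³/GM) = 2π √((5.93223 × 10^37) / (4.56115 × 10^20)) = 2π × 3.60638 × 10^8 s
T = 2.26596 × 10^9 s ≈ 71.8 years

Final answer: 71.8 years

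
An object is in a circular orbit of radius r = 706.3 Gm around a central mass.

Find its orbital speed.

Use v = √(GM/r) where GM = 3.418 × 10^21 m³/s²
r = 706.3 Gm = 7.063 × 10^11 m
GM = 3.418 × 10^21 m³/s²
GM/r = (3.418 × 10^21) / (7.063 × 10^11) = 4.8393 × 10^9 m²/s²
v = √(GM/r) = 69565.1 m/s ≈ 69.57 km/s

Final answer: 69.57 km/s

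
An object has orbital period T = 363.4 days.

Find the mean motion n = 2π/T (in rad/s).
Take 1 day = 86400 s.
T = 363.4 days = 3.13978 × 10^7 s
n = 2π / (3.13978 × 10^7 s) = 2.00116 × 10^-7 rad/s ≈ 2.001 × 10^-7 rad/s

Final answer: n = 2.001 × 10^-7 rad/s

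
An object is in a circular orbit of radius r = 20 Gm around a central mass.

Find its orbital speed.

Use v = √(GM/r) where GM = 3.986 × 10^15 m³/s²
r = 20 Gm = 2 × 10^10 m
GM = 3.986 × 10^15 m³/s²
GM/r = (3.986 × 10^15) / (2 × 10^10) = 199300 m²/s²
v = √(GM/r) = 446.43 m/s ≈ 446.4 m/s

Final answer: 446.4 m/s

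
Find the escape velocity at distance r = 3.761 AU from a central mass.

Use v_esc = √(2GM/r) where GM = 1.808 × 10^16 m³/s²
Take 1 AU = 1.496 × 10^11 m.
r = 3.761 AU = 5.62646 × 10^11 m
GM = 1.808 × 10^16 m³/s²
2GM/r = 2 × (1.808 × 10^16) / (5.62646 × 10^11) = 64267.8 m²/s²
v_esc = √(2GM/r) = 253.511 m/s ≈ 253.5 m/s

Final answer: 253.5 m/s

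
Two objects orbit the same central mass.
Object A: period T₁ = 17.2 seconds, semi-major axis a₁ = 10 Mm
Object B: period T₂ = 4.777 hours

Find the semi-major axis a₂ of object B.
T₁ = 17.2 seconds
T₂ = 4.777 hours = 17197.2 s
a₁ = 10 Mm = 1 × 10^7 m
Kepler's third law: (T₂/T₁)² = (a₂/a₁)³  ⇒  a₂ = a₁ (T₂/T₁)^(2/3)
T₂/T₁ = 999.837
(T₂/T₁)^(2/3) = 99.9891
a₂ = 1 × 10^7 m × 99.9891 = 9.99891 × 10^8 m ≈ 999.9 Mm

Final answer: a₂ = 999.9 Mm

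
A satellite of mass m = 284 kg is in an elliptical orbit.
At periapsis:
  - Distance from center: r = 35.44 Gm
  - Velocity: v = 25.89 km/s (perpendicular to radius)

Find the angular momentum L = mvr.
r = 35.44 Gm = 3.544 × 10^10 m
v = 25.89 km/s = 25890 m/s
vr = 25890 × 3.544 × 10^10 = 9.17542 × 10^14 m²/s
L = m × vr = 284 × 9.17542 × 10^14 = 2.60582 × 10^17 kg·m²/s ≈ 2.606 × 10^17 kg·m²/s

Final answer: L = 2.606 × 10^17 kg·m²/s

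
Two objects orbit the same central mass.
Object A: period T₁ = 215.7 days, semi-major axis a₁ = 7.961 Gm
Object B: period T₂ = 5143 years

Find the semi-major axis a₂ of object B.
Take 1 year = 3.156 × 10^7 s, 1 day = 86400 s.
T₁ = 215.7 days = 1.86365 × 10^7 s
T₂ = 5143 years = 1.62313 × 10^11 s
a₁ = 7.961 Gm = 7.961 × 10^9 m
Kepler's third law: (T₂/T₁)² = (a₂/a₁)³  ⇒  a₂ = a₁ (T₂/T₁)^(2/3)
T₂/T₁ = 8709.43
(T₂/T₁)^(2/3) = 423.311
a₂ = 7.961 × 10^9 m × 423.311 = 3.36998 × 10^12 m ≈ 3.37 Tm

Final answer: a₂ = 3.37 Tm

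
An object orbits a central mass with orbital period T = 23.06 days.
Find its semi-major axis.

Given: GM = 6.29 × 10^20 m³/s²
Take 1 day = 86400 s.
T = 23.06 days = 1.99238 × 10^6 s
GM = 6.29 × 10^20 m³/s²
Kepler's third law: a³ = GM T² / (4π²)
T² = 3.96959 × 10^12 s²
a³ = (6.29 × 10^20) × (3.96959 × 10^12) / (4π²) = 6.32466 × 10^31 m³
a = (a³)^(1/3) = 3.98424 × 10^10 m ≈ 3.984 × 10^10 m

Final answer: 3.984 × 10^10 m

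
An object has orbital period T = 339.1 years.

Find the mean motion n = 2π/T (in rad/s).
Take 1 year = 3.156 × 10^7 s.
T = 339.1 years = 1.0702 × 10^10 s
n = 2π / (1.0702 × 10^10 s) = 5.87104 × 10^-10 rad/s ≈ 5.871 × 10^-10 rad/s

Final answer: n = 5.871 × 10^-10 rad/s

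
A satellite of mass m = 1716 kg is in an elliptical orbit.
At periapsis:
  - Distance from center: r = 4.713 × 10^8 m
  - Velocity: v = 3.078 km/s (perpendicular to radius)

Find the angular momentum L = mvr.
r = 4.713 × 10^8 m
v = 3.078 km/s = 3078 m/s
vr = 3078 × 4.713 × 10^8 = 1.45066 × 10^12 m²/s
L = m × vr = 1716 × 1.45066 × 10^12 = 2.48933 × 10^15 kg·m²/s ≈ 2.489 × 10^15 kg·m²/s

Final answer: L = 2.489 × 10^15 kg·m²/s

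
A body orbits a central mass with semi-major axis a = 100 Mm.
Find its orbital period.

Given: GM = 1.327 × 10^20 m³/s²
a = 100 Mm = 1 × 10^8 m
GM = 1.327 × 10^20 m³/s²
a³ = 1 × 10^24 m³
T = 2π √(a³/GM) = 2π √((1 × 10^24) / (1.327 × 10^20)) = 2π × 86.809 s
T = 545.437 s ≈ 9.091 minutes

Final answer: 9.091 minutes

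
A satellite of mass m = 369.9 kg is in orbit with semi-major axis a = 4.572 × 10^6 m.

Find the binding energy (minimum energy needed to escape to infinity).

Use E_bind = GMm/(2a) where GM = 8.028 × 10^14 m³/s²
a = 4.572 × 10^6 m
GM = 8.028 × 10^14 m³/s²
m = 369.9 kg
GMm = 8.028 × 10^14 × 369.9 = 2.96956 × 10^17 m³·kg/s²
2a = 9.144 × 10^6 m
E_bind = GMm/(2a) = 3.24755 × 10^10 J ≈ 32.48 GJ

Final answer: 32.48 GJ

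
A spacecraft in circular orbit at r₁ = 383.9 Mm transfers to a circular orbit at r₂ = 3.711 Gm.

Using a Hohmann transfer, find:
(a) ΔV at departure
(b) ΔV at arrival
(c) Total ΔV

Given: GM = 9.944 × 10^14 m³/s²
r₁ = 383.9 Mm = 3.839 × 10^8 m
r₂ = 3.711 Gm = 3.711 × 10^9 m
GM = 9.944 × 10^14 m³/s²
Transfer ellipse: a_t = (r₁ + r₂)/2 = 2.04745 × 10^9 m
Circular speed at r₁: v₁ = √(GM/r₁) = 1609.43 m/s
Transfer speed at r₁ (periapsis): v₁ₜ = √(GM(2/r₁ − 1/a_t)) = 2166.76 m/s
(a) ΔV₁ = v₁ₜ − v₁ = 557.33 m/s ≈ 557.3 m/s
Circular speed at r₂: v₂ = √(GM/r₂) = 517.649 m/s
Transfer speed at r₂ (apoapsis): v₂ₜ = √(GM(2/r₂ − 1/a_t)) = 224.149 m/s
(b) ΔV₂ = v₂ − v₂ₜ = 293.499 m/s ≈ 293.5 m/s
(c) ΔV_total = ΔV₁ + ΔV₂ = 850.829 m/s ≈ 850.8 m/s

Final answer:
(a) ΔV₁ = 557.3 m/s
(b) ΔV₂ = 293.5 m/s
(c) ΔV_total = 850.8 m/s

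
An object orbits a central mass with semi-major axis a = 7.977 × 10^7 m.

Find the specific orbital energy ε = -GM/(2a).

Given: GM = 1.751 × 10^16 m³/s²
a = 7.977 × 10^7 m
GM = 1.751 × 10^16 m³/s²
2a = 1.5954 × 10^8 m
ε = −GM/(2a) = -1.09753 × 10^8 J/kg ≈ -109.8 MJ/kg

Final answer: -109.8 MJ/kg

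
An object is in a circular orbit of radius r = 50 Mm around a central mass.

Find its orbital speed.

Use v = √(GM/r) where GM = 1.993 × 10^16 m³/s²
r = 50 Mm = 5 × 10^7 m
GM = 1.993 × 10^16 m³/s²
GM/r = (1.993 × 10^16) / (5 × 10^7) = 3.986 × 10^8 m²/s²
v = √(GM/r) = 19965 m/s ≈ 19.96 km/s

Final answer: 19.96 km/s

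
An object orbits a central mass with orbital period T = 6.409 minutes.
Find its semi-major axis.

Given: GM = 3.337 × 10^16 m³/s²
T = 6.409 minutes = 384.54 s
GM = 3.337 × 10^16 m³/s²
Kepler's third law: a³ = GM T² / (4π²)
T² = 147871 s²
a³ = (3.337 × 10^16) × 147871 / (4π²) = 1.24991 × 10^20 m³
a = (a³)^(1/3) = 4.99988 × 10^6 m ≈ 5 Mm

Final answer: 5 Mm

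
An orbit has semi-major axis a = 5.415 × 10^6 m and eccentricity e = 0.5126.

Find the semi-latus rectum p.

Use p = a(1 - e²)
a = 5.415 × 10^6 m
e = 0.5126,  e² = 0.262759,  1 − e² = 0.737241
p = a(1 − e²) = 5.415 × 10^6 m × 0.737241 = 3.99216 × 10^6 m ≈ 3.992 × 10^6 m

Final answer: p = 3.992 × 10^6 m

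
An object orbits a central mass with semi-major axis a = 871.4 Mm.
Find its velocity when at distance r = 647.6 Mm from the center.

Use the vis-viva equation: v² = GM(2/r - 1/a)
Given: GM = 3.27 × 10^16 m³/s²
a = 871.4 Mm = 8.714 × 10^8 m
r = 647.6 Mm = 6.476 × 10^8 m
GM = 3.27 × 10^16 m³/s²
2/r − 1/a = 3.08833 × 10^-9 − 1.14758 × 10^-9 = 1.94075 × 10^-9 m⁻¹
v² = GM (2/r − 1/a) = 6.34624 × 10^7 m²/s²
v = 7966.33 m/s ≈ 7.966 km/s

Final answer: 7.966 km/s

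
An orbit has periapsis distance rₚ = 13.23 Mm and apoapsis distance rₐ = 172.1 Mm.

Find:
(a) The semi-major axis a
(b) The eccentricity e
rₚ = 13.23 Mm = 1.323 × 10^7 m
rₐ = 172.1 Mm = 1.721 × 10^8 m
(a) a = (rₚ + rₐ)/2 = 9.2665 × 10^7 m ≈ 92.67 Mm
(b) e = (rₐ − rₚ)/(rₐ + rₚ) = (1.5887 × 10^8) / (1.8533 × 10^8) = 0.857228

Final answer:
(a) a = 92.67 Mm
(b) e = 0.8572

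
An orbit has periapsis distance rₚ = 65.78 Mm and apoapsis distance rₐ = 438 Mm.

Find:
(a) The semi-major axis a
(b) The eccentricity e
rₚ = 65.78 Mm = 6.578 × 10^7 m
rₐ = 438 Mm = 4.38 × 10^8 m
(a) a = (rₚ + rₐ)/2 = 2.5189 × 10^8 m ≈ 251.9 Mm
(b) e = (rₐ − rₚ)/(rₐ + rₚ) = (3.7222 × 10^8) / (5.0378 × 10^8) = 0.738854

Final answer:
(a) a = 251.9 Mm
(b) e = 0.7389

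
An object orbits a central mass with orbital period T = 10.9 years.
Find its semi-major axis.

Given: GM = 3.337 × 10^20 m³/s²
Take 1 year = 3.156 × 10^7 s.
T = 10.9 years = 3.44004 × 10^8 s
GM = 3.337 × 10^20 m³/s²
Kepler's third law: a³ = GM T² / (4π²)
T² = 1.18339 × 10^17 s²
a³ = (3.337 × 10^20) × (1.18339 × 10^17) / (4π²) = 1.00028 × 10^36 m³
a = (a³)^(1/3) = 1.00009 × 10^12 m ≈ 1 Tm

Final answer: 1 Tm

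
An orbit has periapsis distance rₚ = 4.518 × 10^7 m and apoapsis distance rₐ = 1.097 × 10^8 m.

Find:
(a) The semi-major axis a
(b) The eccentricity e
rₚ = 4.518 × 10^7 m
rₐ = 1.097 × 10^8 m
(a) a = (rₚ + rₐ)/2 = 7.744 × 10^7 m ≈ 7.744 × 10^7 m
(b) e = (rₐ − rₚ)/(rₐ + rₚ) = (6.452 × 10^7) / (1.5488 × 10^8) = 0.416581

Final answer:
(a) a = 7.744 × 10^7 m
(b) e = 0.4166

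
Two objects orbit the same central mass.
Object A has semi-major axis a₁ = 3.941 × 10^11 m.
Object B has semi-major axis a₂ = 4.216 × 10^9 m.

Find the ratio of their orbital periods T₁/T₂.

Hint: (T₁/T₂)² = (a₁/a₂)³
a₁ = 3.941 × 10^11 m
a₂ = 4.216 × 10^9 m
a₁/a₂ = 93.4772
T₁/T₂ = (a₁/a₂)^(3/2) = (93.4772)^1.5 = 903.772

Final answer: T₁/T₂ = 903.8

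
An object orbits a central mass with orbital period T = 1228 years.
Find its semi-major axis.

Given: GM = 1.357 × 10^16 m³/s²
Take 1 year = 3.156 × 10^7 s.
T = 1228 years = 3.87557 × 10^10 s
GM = 1.357 × 10^16 m³/s²
Kepler's third law: a³ = GM T² / (4π²)
T² = 1.502 × 10^21 s²
a³ = (1.357 × 10^16) × (1.502 × 10^21) / (4π²) = 5.16287 × 10^35 m³
a = (a³)^(1/3) = 8.02226 × 10^11 m ≈ 802.2 Gm

Final answer: 802.2 Gm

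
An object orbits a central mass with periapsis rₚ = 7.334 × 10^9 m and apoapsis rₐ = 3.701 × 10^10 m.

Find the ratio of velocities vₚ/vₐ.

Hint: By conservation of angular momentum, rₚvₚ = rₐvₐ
rₚ = 7.334 × 10^9 m
rₐ = 3.701 × 10^10 m
rₚvₚ = rₐvₐ  ⇒  vₚ/vₐ = rₐ/rₚ
vₚ/vₐ = (3.701 × 10^10) / (7.334 × 10^9) = 5.04636

Final answer: vₚ/vₐ = 5.046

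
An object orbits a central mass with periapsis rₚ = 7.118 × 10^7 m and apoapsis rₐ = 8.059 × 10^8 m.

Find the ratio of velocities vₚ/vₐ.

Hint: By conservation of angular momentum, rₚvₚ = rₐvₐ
rₚ = 7.118 × 10^7 m
rₐ = 8.059 × 10^8 m
rₚvₚ = rₐvₐ  ⇒  vₚ/vₐ = rₐ/rₚ
vₚ/vₐ = (8.059 × 10^8) / (7.118 × 10^7) = 11.322

Final answer: vₚ/vₐ = 11.32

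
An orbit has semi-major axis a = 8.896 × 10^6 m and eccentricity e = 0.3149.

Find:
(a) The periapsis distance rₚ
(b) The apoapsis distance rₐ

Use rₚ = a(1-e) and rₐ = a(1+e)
a = 8.896 × 10^6 m
e = 0.3149:  1 − e = 0.6851,  1 + e = 1.3149
(a) rₚ = a(1 − e) = 8.896 × 10^6 m × 0.6851 = 6.09465 × 10^6 m ≈ 6.095 × 10^6 m
(b) rₐ = a(1 + e) = 8.896 × 10^6 m × 1.3149 = 1.16974 × 10^7 m ≈ 1.17 × 10^7 m

Final answer:
(a) rₚ = 6.095 × 10^6 m
(b) rₐ = 1.17 × 10^7 m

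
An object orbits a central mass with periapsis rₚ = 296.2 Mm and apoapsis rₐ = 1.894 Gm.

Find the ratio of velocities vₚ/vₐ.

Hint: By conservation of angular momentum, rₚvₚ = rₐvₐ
rₚ = 296.2 Mm = 2.962 × 10^8 m
rₐ = 1.894 Gm = 1.894 × 10^9 m
rₚvₚ = rₐvₐ  ⇒  vₚ/vₐ = rₐ/rₚ
vₚ/vₐ = (1.894 × 10^9) / (2.962 × 10^8) = 6.39433

Final answer: vₚ/vₐ = 6.394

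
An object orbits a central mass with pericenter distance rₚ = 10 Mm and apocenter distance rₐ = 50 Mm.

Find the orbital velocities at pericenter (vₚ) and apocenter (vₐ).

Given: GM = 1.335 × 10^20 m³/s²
rₚ = 10 Mm = 1 × 10^7 m
rₐ = 50 Mm = 5 × 10^7 m
GM = 1.335 × 10^20 m³/s²
a = (rₚ + rₐ)/2 = 3 × 10^7 m
Vis-viva: v² = GM (2/r − 1/a)
vₚ² = 1.335 × 10^20 × (2 × 10^-7 − 3.33333 × 10^-8) = 2.225 × 10^13 m²/s²
vₚ = 4.71699 × 10^6 m/s ≈ 4717 km/s
vₐ² = 1.335 × 10^20 × (4 × 10^-8 − 3.33333 × 10^-8) = 8.9 × 10^11 m²/s²
vₐ = 943398 m/s ≈ 943.4 km/s

Final answer: vₚ = 4717 km/s, vₐ = 943.4 km/s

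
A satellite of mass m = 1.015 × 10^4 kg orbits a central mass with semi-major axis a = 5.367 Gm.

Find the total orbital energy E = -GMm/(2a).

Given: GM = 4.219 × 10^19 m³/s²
a = 5.367 Gm = 5.367 × 10^9 m
GM = 4.219 × 10^19 m³/s²
2a = 1.0734 × 10^10 m
GMm = 4.219 × 10^19 × 10150 = 4.28228 × 10^23 m³·kg/s²
E = −GMm/(2a) = -3.98946 × 10^13 J ≈ -39.89 TJ

Final answer: -39.89 TJ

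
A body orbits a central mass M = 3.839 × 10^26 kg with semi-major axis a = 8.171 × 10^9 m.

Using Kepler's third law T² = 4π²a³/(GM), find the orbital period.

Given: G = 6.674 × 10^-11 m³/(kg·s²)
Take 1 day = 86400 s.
M = 3.839 × 10^26 kg
GM = G × M = 6.674 × 10^-11 × 3.839 × 10^26 = 2.56215 × 10^16 m³/s²
a = 8.171 × 10^9 m
a³ = 5.45539 × 10^29 m³
T = 2π √(a³/GM) = 2π √((5.45539 × 10^29) / (2.56215 × 10^16)) = 2π × 4.61435 × 10^6 s
T = 2.89928 × 10^7 s ≈ 335.6 days

Final answer: 335.6 days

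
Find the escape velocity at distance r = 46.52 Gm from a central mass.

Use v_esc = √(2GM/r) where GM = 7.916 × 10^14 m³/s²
r = 46.52 Gm = 4.652 × 10^10 m
GM = 7.916 × 10^14 m³/s²
2GM/r = 2 × (7.916 × 10^14) / (4.652 × 10^10) = 34032.7 m²/s²
v_esc = √(2GM/r) = 184.479 m/s ≈ 184.5 m/s

Final answer: 184.5 m/s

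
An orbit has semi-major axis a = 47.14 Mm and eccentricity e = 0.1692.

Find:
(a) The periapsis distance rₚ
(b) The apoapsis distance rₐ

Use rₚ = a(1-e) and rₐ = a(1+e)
a = 47.14 Mm = 4.714 × 10^7 m
e = 0.1692:  1 − e = 0.8308,  1 + e = 1.1692
(a) rₚ = a(1 − e) = 4.714 × 10^7 m × 0.8308 = 3.91639 × 10^7 m ≈ 39.16 Mm
(b) rₐ = a(1 + e) = 4.714 × 10^7 m × 1.1692 = 5.51161 × 10^7 m ≈ 55.12 Mm

Final answer:
(a) rₚ = 39.16 Mm
(b) rₐ = 55.12 Mm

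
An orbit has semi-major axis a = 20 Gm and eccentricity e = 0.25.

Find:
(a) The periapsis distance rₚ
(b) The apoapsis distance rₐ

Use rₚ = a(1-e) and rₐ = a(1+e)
a = 20 Gm = 2 × 10^10 m
e = 0.25:  1 − e = 0.75,  1 + e = 1.25
(a) rₚ = a(1 − e) = 2 × 10^10 m × 0.75 = 1.5 × 10^10 m ≈ 15 Gm
(b) rₐ = a(1 + e) = 2 × 10^10 m × 1.25 = 2.5 × 10^10 m ≈ 25 Gm

Final answer:
(a) rₚ = 15 Gm
(b) rₐ = 25 Gm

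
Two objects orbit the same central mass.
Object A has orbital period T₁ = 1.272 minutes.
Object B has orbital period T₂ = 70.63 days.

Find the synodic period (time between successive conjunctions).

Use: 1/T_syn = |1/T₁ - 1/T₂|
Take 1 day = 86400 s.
T₁ = 1.272 minutes = 76.32 s
T₂ = 70.63 days = 6.10243 × 10^6 s
1/T₁ = 0.0131027 s⁻¹
1/T₂ = 1.63869 × 10^-7 s⁻¹
|1/T₁ − 1/T₂| = 0.0131026 s⁻¹
T_syn = 1 / |1/T₁ − 1/T₂| = 76.321 s ≈ 1.272 minutes

Final answer: T_syn = 1.272 minutes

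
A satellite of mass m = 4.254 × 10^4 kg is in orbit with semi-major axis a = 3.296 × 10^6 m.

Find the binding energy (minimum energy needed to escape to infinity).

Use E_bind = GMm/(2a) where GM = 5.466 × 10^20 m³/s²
a = 3.296 × 10^6 m
GM = 5.466 × 10^20 m³/s²
m = 4.254 × 10^4 kg
GMm = 5.466 × 10^20 × 42540 = 2.32524 × 10^25 m³·kg/s²
2a = 6.592 × 10^6 m
E_bind = GMm/(2a) = 3.52736 × 10^18 J ≈ 3.527 EJ

Final answer: 3.527 EJ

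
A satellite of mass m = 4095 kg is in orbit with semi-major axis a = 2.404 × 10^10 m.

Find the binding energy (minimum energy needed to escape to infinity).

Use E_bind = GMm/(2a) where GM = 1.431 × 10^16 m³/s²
a = 2.404 × 10^10 m
GM = 1.431 × 10^16 m³/s²
m = 4095 kg
GMm = 1.431 × 10^16 × 4095 = 5.85994 × 10^19 m³·kg/s²
2a = 4.808 × 10^10 m
E_bind = GMm/(2a) = 1.21879 × 10^9 J ≈ 1.219 GJ

Final answer: 1.219 GJ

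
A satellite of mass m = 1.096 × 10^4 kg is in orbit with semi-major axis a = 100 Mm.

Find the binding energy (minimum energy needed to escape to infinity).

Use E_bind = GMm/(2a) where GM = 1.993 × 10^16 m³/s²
a = 100 Mm = 1 × 10^8 m
GM = 1.993 × 10^16 m³/s²
m = 1.096 × 10^4 kg
GMm = 1.993 × 10^16 × 10960 = 2.18433 × 10^20 m³·kg/s²
2a = 2 × 10^8 m
E_bind = GMm/(2a) = 1.09216 × 10^12 J ≈ 1.092 TJ

Final answer: 1.092 TJ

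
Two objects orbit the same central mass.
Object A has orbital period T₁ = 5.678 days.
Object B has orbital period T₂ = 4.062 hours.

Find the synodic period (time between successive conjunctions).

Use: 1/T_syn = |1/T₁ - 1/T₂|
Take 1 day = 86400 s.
T₁ = 5.678 days = 490579 s
T₂ = 4.062 hours = 14623.2 s
1/T₁ = 2.03841 × 10^-6 s⁻¹
1/T₂ = 6.83845 × 10^-5 s⁻¹
|1/T₁ − 1/T₂| = 6.63461 × 10^-5 s⁻¹
T_syn = 1 / |1/T₁ − 1/T₂| = 15072.5 s ≈ 4.187 hours

Final answer: T_syn = 4.187 hours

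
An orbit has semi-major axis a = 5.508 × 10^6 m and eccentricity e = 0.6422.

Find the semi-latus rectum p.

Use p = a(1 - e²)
a = 5.508 × 10^6 m
e = 0.6422,  e² = 0.412421,  1 − e² = 0.587579
p = a(1 − e²) = 5.508 × 10^6 m × 0.587579 = 3.23639 × 10^6 m ≈ 3.236 × 10^6 m

Final answer: p = 3.236 × 10^6 m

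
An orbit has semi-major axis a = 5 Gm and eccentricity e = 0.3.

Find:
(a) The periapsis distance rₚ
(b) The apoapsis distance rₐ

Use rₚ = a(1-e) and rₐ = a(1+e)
a = 5 Gm = 5 × 10^9 m
e = 0.3:  1 − e = 0.7,  1 + e = 1.3
(a) rₚ = a(1 − e) = 5 × 10^9 m × 0.7 = 3.5 × 10^9 m ≈ 3.5 Gm
(b) rₐ = a(1 + e) = 5 × 10^9 m × 1.3 = 6.5 × 10^9 m ≈ 6.5 Gm

Final answer:
(a) rₚ = 3.5 Gm
(b) rₐ = 6.5 Gm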